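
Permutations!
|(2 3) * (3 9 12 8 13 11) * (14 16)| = 14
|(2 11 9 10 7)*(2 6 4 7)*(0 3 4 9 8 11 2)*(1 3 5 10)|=|(0 5 10)(1 3 4 7 6 9)(8 11)|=6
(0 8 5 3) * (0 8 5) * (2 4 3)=(0 5 2 4 3 8)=[5, 1, 4, 8, 3, 2, 6, 7, 0]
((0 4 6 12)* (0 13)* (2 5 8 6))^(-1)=(0 13 12 6 8 5 2 4)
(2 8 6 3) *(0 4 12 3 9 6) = (0 4 12 3 2 8)(6 9) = [4, 1, 8, 2, 12, 5, 9, 7, 0, 6, 10, 11, 3]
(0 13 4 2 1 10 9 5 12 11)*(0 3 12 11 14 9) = [13, 10, 1, 12, 2, 11, 6, 7, 8, 5, 0, 3, 14, 4, 9] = (0 13 4 2 1 10)(3 12 14 9 5 11)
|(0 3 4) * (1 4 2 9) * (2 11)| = |(0 3 11 2 9 1 4)| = 7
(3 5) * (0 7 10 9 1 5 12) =(0 7 10 9 1 5 3 12) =[7, 5, 2, 12, 4, 3, 6, 10, 8, 1, 9, 11, 0]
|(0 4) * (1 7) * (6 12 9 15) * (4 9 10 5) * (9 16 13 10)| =12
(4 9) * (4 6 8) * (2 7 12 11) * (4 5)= (2 7 12 11)(4 9 6 8 5)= [0, 1, 7, 3, 9, 4, 8, 12, 5, 6, 10, 2, 11]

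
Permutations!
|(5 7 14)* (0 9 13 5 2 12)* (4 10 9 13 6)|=28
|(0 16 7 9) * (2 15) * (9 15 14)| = |(0 16 7 15 2 14 9)| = 7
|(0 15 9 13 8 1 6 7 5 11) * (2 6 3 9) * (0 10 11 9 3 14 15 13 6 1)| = |(0 13 8)(1 14 15 2)(5 9 6 7)(10 11)| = 12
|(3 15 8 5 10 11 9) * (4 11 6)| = |(3 15 8 5 10 6 4 11 9)| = 9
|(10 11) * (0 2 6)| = |(0 2 6)(10 11)| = 6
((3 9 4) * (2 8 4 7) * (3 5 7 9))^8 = (9)(2 5 8 7 4) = ((9)(2 8 4 5 7))^8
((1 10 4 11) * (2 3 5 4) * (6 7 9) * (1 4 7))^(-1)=((1 10 2 3 5 7 9 6)(4 11))^(-1)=(1 6 9 7 5 3 2 10)(4 11)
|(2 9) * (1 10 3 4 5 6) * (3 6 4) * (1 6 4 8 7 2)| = 8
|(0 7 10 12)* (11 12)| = |(0 7 10 11 12)| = 5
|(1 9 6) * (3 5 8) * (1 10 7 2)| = |(1 9 6 10 7 2)(3 5 8)| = 6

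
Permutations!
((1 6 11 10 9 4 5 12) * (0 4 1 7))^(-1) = ((0 4 5 12 7)(1 6 11 10 9))^(-1) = (0 7 12 5 4)(1 9 10 11 6)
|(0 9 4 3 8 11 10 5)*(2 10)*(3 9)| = |(0 3 8 11 2 10 5)(4 9)| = 14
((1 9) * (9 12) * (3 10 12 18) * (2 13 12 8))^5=((1 18 3 10 8 2 13 12 9))^5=(1 2 18 13 3 12 10 9 8)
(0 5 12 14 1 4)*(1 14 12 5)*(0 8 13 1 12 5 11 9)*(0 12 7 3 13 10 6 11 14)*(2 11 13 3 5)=[7, 4, 11, 3, 8, 14, 13, 5, 10, 12, 6, 9, 2, 1, 0]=(0 7 5 14)(1 4 8 10 6 13)(2 11 9 12)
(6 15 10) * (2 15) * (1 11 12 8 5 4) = [0, 11, 15, 3, 1, 4, 2, 7, 5, 9, 6, 12, 8, 13, 14, 10] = (1 11 12 8 5 4)(2 15 10 6)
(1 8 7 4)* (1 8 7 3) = (1 7 4 8 3) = [0, 7, 2, 1, 8, 5, 6, 4, 3]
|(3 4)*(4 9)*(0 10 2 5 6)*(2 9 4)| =|(0 10 9 2 5 6)(3 4)| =6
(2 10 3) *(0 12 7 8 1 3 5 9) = (0 12 7 8 1 3 2 10 5 9) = [12, 3, 10, 2, 4, 9, 6, 8, 1, 0, 5, 11, 7]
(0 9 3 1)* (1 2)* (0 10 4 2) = (0 9 3)(1 10 4 2) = [9, 10, 1, 0, 2, 5, 6, 7, 8, 3, 4]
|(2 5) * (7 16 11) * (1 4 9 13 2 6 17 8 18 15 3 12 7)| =|(1 4 9 13 2 5 6 17 8 18 15 3 12 7 16 11)| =16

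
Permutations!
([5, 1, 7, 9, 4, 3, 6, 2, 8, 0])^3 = [9, 1, 7, 5, 4, 0, 6, 2, 8, 3]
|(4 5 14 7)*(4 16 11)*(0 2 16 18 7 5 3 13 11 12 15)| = |(0 2 16 12 15)(3 13 11 4)(5 14)(7 18)| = 20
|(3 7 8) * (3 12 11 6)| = 6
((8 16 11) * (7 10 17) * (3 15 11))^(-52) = (3 8 15 16 11)(7 17 10)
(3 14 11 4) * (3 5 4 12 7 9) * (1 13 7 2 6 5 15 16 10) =(1 13 7 9 3 14 11 12 2 6 5 4 15 16 10) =[0, 13, 6, 14, 15, 4, 5, 9, 8, 3, 1, 12, 2, 7, 11, 16, 10]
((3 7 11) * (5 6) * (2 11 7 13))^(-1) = ((2 11 3 13)(5 6))^(-1) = (2 13 3 11)(5 6)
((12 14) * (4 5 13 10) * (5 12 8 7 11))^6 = (4 5 8)(7 12 13)(10 11 14)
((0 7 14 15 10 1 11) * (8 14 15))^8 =((0 7 15 10 1 11)(8 14))^8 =(0 15 1)(7 10 11)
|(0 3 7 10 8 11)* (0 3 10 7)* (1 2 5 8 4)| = |(0 10 4 1 2 5 8 11 3)| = 9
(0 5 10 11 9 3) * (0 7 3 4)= (0 5 10 11 9 4)(3 7)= [5, 1, 2, 7, 0, 10, 6, 3, 8, 4, 11, 9]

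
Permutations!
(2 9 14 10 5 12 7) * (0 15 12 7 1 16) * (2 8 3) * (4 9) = (0 15 12 1 16)(2 4 9 14 10 5 7 8 3) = [15, 16, 4, 2, 9, 7, 6, 8, 3, 14, 5, 11, 1, 13, 10, 12, 0]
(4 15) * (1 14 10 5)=(1 14 10 5)(4 15)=[0, 14, 2, 3, 15, 1, 6, 7, 8, 9, 5, 11, 12, 13, 10, 4]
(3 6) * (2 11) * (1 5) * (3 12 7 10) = (1 5)(2 11)(3 6 12 7 10) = [0, 5, 11, 6, 4, 1, 12, 10, 8, 9, 3, 2, 7]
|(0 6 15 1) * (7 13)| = 4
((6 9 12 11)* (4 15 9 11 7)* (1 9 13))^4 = ((1 9 12 7 4 15 13)(6 11))^4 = (1 4 9 15 12 13 7)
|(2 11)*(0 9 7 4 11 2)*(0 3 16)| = 7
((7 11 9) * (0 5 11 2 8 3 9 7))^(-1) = ((0 5 11 7 2 8 3 9))^(-1) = (0 9 3 8 2 7 11 5)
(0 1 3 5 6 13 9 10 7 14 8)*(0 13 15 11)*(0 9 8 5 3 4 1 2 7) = (0 2 7 14 5 6 15 11 9 10)(1 4)(8 13) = [2, 4, 7, 3, 1, 6, 15, 14, 13, 10, 0, 9, 12, 8, 5, 11]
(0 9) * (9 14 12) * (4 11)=[14, 1, 2, 3, 11, 5, 6, 7, 8, 0, 10, 4, 9, 13, 12]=(0 14 12 9)(4 11)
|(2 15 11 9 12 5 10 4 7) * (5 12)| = |(2 15 11 9 5 10 4 7)| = 8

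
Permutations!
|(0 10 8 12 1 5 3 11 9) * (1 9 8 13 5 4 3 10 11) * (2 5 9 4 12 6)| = 36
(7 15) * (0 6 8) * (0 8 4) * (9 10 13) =(0 6 4)(7 15)(9 10 13) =[6, 1, 2, 3, 0, 5, 4, 15, 8, 10, 13, 11, 12, 9, 14, 7]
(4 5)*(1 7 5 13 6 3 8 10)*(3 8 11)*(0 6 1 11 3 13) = (0 6 8 10 11 13 1 7 5 4) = [6, 7, 2, 3, 0, 4, 8, 5, 10, 9, 11, 13, 12, 1]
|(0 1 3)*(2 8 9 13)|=12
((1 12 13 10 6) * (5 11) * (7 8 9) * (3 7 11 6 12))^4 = ((1 3 7 8 9 11 5 6)(10 12 13))^4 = (1 9)(3 11)(5 7)(6 8)(10 12 13)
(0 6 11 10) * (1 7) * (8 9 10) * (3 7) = (0 6 11 8 9 10)(1 3 7) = [6, 3, 2, 7, 4, 5, 11, 1, 9, 10, 0, 8]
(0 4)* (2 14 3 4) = [2, 1, 14, 4, 0, 5, 6, 7, 8, 9, 10, 11, 12, 13, 3] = (0 2 14 3 4)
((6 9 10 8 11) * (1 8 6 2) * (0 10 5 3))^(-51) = (0 9)(1 8 11 2)(3 6)(5 10)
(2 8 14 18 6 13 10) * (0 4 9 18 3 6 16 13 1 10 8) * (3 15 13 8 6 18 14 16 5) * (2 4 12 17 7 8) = (0 12 17 7 8 16 2)(1 10 4 9 14 15 13 6)(3 18 5) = [12, 10, 0, 18, 9, 3, 1, 8, 16, 14, 4, 11, 17, 6, 15, 13, 2, 7, 5]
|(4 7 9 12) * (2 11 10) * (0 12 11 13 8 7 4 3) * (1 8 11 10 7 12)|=|(0 1 8 12 3)(2 13 11 7 9 10)|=30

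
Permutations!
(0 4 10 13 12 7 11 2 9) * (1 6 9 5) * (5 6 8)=(0 4 10 13 12 7 11 2 6 9)(1 8 5)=[4, 8, 6, 3, 10, 1, 9, 11, 5, 0, 13, 2, 7, 12]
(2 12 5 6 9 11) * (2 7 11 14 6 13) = [0, 1, 12, 3, 4, 13, 9, 11, 8, 14, 10, 7, 5, 2, 6] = (2 12 5 13)(6 9 14)(7 11)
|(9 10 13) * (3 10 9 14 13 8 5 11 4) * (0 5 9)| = 8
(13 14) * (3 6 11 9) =(3 6 11 9)(13 14) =[0, 1, 2, 6, 4, 5, 11, 7, 8, 3, 10, 9, 12, 14, 13]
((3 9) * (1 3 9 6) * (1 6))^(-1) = (9)(1 3)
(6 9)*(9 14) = (6 14 9) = [0, 1, 2, 3, 4, 5, 14, 7, 8, 6, 10, 11, 12, 13, 9]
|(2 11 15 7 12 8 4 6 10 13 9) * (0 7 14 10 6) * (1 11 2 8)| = 12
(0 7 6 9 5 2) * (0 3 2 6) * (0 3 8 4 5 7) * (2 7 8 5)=[0, 1, 5, 7, 2, 6, 9, 3, 4, 8]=(2 5 6 9 8 4)(3 7)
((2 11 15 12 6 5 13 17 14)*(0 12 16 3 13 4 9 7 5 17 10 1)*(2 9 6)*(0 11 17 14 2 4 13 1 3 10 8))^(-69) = (0 12 4 6 14 9 7 5 13 8)(1 16)(2 17)(3 15)(10 11)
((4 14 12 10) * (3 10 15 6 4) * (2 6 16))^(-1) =(2 16 15 12 14 4 6)(3 10)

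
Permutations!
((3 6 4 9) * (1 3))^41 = ((1 3 6 4 9))^41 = (1 3 6 4 9)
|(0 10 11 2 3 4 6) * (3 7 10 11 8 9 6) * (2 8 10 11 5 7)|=14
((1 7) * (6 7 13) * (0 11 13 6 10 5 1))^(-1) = (0 7 6 1 5 10 13 11)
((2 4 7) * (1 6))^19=(1 6)(2 4 7)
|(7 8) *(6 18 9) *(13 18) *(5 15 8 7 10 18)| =|(5 15 8 10 18 9 6 13)| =8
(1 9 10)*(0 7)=[7, 9, 2, 3, 4, 5, 6, 0, 8, 10, 1]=(0 7)(1 9 10)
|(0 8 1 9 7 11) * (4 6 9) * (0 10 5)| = 10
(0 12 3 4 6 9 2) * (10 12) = (0 10 12 3 4 6 9 2) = [10, 1, 0, 4, 6, 5, 9, 7, 8, 2, 12, 11, 3]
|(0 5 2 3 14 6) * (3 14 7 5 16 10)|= 9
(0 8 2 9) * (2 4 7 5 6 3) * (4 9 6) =(0 8 9)(2 6 3)(4 7 5) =[8, 1, 6, 2, 7, 4, 3, 5, 9, 0]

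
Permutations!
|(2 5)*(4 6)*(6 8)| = |(2 5)(4 8 6)| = 6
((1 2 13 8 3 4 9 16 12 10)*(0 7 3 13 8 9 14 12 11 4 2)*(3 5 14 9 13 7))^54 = ((0 3 2 8 7 5 14 12 10 1)(4 9 16 11))^54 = (0 7 10 2 14)(1 8 12 3 5)(4 16)(9 11)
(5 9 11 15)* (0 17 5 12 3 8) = [17, 1, 2, 8, 4, 9, 6, 7, 0, 11, 10, 15, 3, 13, 14, 12, 16, 5] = (0 17 5 9 11 15 12 3 8)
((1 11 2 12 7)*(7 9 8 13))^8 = (13)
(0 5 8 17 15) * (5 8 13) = (0 8 17 15)(5 13) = [8, 1, 2, 3, 4, 13, 6, 7, 17, 9, 10, 11, 12, 5, 14, 0, 16, 15]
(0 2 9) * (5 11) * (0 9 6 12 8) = [2, 1, 6, 3, 4, 11, 12, 7, 0, 9, 10, 5, 8] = (0 2 6 12 8)(5 11)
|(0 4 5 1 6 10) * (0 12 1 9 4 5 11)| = 20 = |(0 5 9 4 11)(1 6 10 12)|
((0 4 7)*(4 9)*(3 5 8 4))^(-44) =(0 4 5 9 7 8 3)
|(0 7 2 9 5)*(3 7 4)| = 7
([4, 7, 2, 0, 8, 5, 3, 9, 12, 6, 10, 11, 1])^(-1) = (0 3 6 9 7 1 12 8 4)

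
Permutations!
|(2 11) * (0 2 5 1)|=5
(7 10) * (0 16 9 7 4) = [16, 1, 2, 3, 0, 5, 6, 10, 8, 7, 4, 11, 12, 13, 14, 15, 9] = (0 16 9 7 10 4)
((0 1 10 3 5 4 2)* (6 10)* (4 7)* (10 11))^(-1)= ((0 1 6 11 10 3 5 7 4 2))^(-1)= (0 2 4 7 5 3 10 11 6 1)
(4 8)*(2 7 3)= (2 7 3)(4 8)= [0, 1, 7, 2, 8, 5, 6, 3, 4]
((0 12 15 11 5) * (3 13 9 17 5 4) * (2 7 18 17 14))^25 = ((0 12 15 11 4 3 13 9 14 2 7 18 17 5))^25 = (0 18 14 3 15 5 7 9 4 12 17 2 13 11)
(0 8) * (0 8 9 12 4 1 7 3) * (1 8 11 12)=(0 9 1 7 3)(4 8 11 12)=[9, 7, 2, 0, 8, 5, 6, 3, 11, 1, 10, 12, 4]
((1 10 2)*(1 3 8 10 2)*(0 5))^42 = (1 3 10 2 8)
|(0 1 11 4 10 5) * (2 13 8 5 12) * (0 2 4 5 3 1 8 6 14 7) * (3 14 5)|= |(0 8 14 7)(1 11 3)(2 13 6 5)(4 10 12)|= 12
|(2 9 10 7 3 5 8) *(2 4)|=8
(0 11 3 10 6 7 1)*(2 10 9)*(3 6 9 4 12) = (0 11 6 7 1)(2 10 9)(3 4 12) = [11, 0, 10, 4, 12, 5, 7, 1, 8, 2, 9, 6, 3]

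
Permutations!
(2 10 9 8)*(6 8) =(2 10 9 6 8) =[0, 1, 10, 3, 4, 5, 8, 7, 2, 6, 9]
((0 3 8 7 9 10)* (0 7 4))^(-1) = (0 4 8 3)(7 10 9) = ((0 3 8 4)(7 9 10))^(-1)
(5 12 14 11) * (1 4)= [0, 4, 2, 3, 1, 12, 6, 7, 8, 9, 10, 5, 14, 13, 11]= (1 4)(5 12 14 11)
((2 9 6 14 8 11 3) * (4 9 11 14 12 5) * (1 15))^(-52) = ((1 15)(2 11 3)(4 9 6 12 5)(8 14))^(-52) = (15)(2 3 11)(4 12 9 5 6)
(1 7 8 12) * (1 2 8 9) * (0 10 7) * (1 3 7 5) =(0 10 5 1)(2 8 12)(3 7 9) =[10, 0, 8, 7, 4, 1, 6, 9, 12, 3, 5, 11, 2]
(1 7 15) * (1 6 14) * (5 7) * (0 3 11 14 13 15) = (0 3 11 14 1 5 7)(6 13 15) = [3, 5, 2, 11, 4, 7, 13, 0, 8, 9, 10, 14, 12, 15, 1, 6]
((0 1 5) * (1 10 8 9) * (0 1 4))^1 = ((0 10 8 9 4)(1 5))^1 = (0 10 8 9 4)(1 5)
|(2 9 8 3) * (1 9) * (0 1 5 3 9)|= |(0 1)(2 5 3)(8 9)|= 6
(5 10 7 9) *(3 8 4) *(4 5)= (3 8 5 10 7 9 4)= [0, 1, 2, 8, 3, 10, 6, 9, 5, 4, 7]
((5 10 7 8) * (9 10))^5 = (10)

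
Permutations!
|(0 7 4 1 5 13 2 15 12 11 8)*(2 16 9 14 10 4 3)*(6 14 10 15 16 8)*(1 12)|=|(0 7 3 2 16 9 10 4 12 11 6 14 15 1 5 13 8)|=17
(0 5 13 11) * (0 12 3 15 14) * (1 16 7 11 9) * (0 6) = (0 5 13 9 1 16 7 11 12 3 15 14 6) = [5, 16, 2, 15, 4, 13, 0, 11, 8, 1, 10, 12, 3, 9, 6, 14, 7]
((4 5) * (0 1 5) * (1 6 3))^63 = ((0 6 3 1 5 4))^63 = (0 1)(3 4)(5 6)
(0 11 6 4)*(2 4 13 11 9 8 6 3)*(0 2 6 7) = (0 9 8 7)(2 4)(3 6 13 11) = [9, 1, 4, 6, 2, 5, 13, 0, 7, 8, 10, 3, 12, 11]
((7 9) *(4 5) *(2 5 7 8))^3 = ((2 5 4 7 9 8))^3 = (2 7)(4 8)(5 9)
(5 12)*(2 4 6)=[0, 1, 4, 3, 6, 12, 2, 7, 8, 9, 10, 11, 5]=(2 4 6)(5 12)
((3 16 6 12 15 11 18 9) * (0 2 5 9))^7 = ((0 2 5 9 3 16 6 12 15 11 18))^7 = (0 12 9 18 6 5 11 16 2 15 3)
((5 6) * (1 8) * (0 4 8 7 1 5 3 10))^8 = ((0 4 8 5 6 3 10)(1 7))^8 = (0 4 8 5 6 3 10)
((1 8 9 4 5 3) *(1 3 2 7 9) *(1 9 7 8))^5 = ((2 8 9 4 5))^5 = (9)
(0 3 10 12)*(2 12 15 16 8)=(0 3 10 15 16 8 2 12)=[3, 1, 12, 10, 4, 5, 6, 7, 2, 9, 15, 11, 0, 13, 14, 16, 8]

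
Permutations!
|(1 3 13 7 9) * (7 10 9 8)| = 10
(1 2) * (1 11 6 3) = [0, 2, 11, 1, 4, 5, 3, 7, 8, 9, 10, 6] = (1 2 11 6 3)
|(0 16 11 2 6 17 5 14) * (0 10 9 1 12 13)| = |(0 16 11 2 6 17 5 14 10 9 1 12 13)| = 13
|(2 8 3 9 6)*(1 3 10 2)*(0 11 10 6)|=9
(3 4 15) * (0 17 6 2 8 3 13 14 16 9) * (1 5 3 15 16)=[17, 5, 8, 4, 16, 3, 2, 7, 15, 0, 10, 11, 12, 14, 1, 13, 9, 6]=(0 17 6 2 8 15 13 14 1 5 3 4 16 9)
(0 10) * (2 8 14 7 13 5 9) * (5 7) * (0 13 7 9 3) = (0 10 13 9 2 8 14 5 3) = [10, 1, 8, 0, 4, 3, 6, 7, 14, 2, 13, 11, 12, 9, 5]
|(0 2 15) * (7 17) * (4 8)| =6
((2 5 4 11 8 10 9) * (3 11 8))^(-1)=((2 5 4 8 10 9)(3 11))^(-1)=(2 9 10 8 4 5)(3 11)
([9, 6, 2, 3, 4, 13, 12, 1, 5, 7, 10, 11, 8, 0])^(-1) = [13, 7, 2, 3, 4, 8, 1, 9, 12, 0, 10, 11, 6, 5]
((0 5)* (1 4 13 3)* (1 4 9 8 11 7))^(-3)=(13)(0 5)(1 8 7 9 11)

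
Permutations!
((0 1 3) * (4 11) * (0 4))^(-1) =((0 1 3 4 11))^(-1) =(0 11 4 3 1)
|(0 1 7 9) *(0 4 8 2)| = 7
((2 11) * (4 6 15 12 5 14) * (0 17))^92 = ((0 17)(2 11)(4 6 15 12 5 14))^92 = (17)(4 15 5)(6 12 14)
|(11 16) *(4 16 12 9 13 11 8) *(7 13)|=15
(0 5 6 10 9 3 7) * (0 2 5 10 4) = [10, 1, 5, 7, 0, 6, 4, 2, 8, 3, 9] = (0 10 9 3 7 2 5 6 4)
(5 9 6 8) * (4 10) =(4 10)(5 9 6 8) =[0, 1, 2, 3, 10, 9, 8, 7, 5, 6, 4]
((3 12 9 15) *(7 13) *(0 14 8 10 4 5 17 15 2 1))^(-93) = (0 2 12 15 5 10 14 1 9 3 17 4 8)(7 13)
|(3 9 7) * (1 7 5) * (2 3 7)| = 5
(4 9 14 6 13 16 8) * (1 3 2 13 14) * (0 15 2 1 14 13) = [15, 3, 0, 1, 9, 5, 13, 7, 4, 14, 10, 11, 12, 16, 6, 2, 8] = (0 15 2)(1 3)(4 9 14 6 13 16 8)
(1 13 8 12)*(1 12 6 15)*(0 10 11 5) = [10, 13, 2, 3, 4, 0, 15, 7, 6, 9, 11, 5, 12, 8, 14, 1] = (0 10 11 5)(1 13 8 6 15)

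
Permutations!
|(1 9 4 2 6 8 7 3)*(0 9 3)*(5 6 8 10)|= 6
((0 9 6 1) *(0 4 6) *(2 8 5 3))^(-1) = (0 9)(1 6 4)(2 3 5 8)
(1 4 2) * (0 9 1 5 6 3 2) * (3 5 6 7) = (0 9 1 4)(2 6 5 7 3) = [9, 4, 6, 2, 0, 7, 5, 3, 8, 1]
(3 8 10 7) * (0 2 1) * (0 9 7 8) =(0 2 1 9 7 3)(8 10) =[2, 9, 1, 0, 4, 5, 6, 3, 10, 7, 8]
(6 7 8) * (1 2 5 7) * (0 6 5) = (0 6 1 2)(5 7 8) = [6, 2, 0, 3, 4, 7, 1, 8, 5]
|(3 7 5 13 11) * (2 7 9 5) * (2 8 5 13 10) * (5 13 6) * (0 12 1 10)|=13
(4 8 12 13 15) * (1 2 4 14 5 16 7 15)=(1 2 4 8 12 13)(5 16 7 15 14)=[0, 2, 4, 3, 8, 16, 6, 15, 12, 9, 10, 11, 13, 1, 5, 14, 7]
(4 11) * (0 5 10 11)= (0 5 10 11 4)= [5, 1, 2, 3, 0, 10, 6, 7, 8, 9, 11, 4]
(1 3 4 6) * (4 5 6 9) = (1 3 5 6)(4 9) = [0, 3, 2, 5, 9, 6, 1, 7, 8, 4]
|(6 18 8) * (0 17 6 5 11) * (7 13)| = 14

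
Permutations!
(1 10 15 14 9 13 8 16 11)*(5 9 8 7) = (1 10 15 14 8 16 11)(5 9 13 7) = [0, 10, 2, 3, 4, 9, 6, 5, 16, 13, 15, 1, 12, 7, 8, 14, 11]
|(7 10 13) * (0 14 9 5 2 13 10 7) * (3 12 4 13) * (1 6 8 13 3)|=|(0 14 9 5 2 1 6 8 13)(3 12 4)|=9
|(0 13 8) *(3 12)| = 6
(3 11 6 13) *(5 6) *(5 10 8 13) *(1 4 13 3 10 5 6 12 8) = (1 4 13 10)(3 11 5 12 8) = [0, 4, 2, 11, 13, 12, 6, 7, 3, 9, 1, 5, 8, 10]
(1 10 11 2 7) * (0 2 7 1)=(0 2 1 10 11 7)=[2, 10, 1, 3, 4, 5, 6, 0, 8, 9, 11, 7]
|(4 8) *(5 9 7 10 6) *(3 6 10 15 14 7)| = |(3 6 5 9)(4 8)(7 15 14)| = 12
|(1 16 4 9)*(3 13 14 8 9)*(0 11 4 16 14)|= |(16)(0 11 4 3 13)(1 14 8 9)|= 20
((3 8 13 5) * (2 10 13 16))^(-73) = (2 3 10 8 13 16 5) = ((2 10 13 5 3 8 16))^(-73)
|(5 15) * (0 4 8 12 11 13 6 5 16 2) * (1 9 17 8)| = |(0 4 1 9 17 8 12 11 13 6 5 15 16 2)| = 14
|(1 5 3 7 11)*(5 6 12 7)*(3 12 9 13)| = 9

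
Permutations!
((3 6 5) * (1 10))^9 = ((1 10)(3 6 5))^9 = (1 10)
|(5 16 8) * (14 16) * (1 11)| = |(1 11)(5 14 16 8)| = 4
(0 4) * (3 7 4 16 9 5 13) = (0 16 9 5 13 3 7 4) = [16, 1, 2, 7, 0, 13, 6, 4, 8, 5, 10, 11, 12, 3, 14, 15, 9]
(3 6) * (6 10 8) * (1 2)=[0, 2, 1, 10, 4, 5, 3, 7, 6, 9, 8]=(1 2)(3 10 8 6)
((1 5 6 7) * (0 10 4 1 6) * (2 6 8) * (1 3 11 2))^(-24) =((0 10 4 3 11 2 6 7 8 1 5))^(-24) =(0 1 7 2 3 10 5 8 6 11 4)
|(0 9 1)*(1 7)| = 4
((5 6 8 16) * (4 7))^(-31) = (4 7)(5 6 8 16)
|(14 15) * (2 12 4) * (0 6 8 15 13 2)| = |(0 6 8 15 14 13 2 12 4)| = 9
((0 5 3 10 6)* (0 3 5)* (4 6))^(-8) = (10)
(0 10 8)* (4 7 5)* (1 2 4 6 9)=(0 10 8)(1 2 4 7 5 6 9)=[10, 2, 4, 3, 7, 6, 9, 5, 0, 1, 8]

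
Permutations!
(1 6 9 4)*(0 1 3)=(0 1 6 9 4 3)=[1, 6, 2, 0, 3, 5, 9, 7, 8, 4]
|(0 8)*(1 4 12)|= 6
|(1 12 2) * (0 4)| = |(0 4)(1 12 2)| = 6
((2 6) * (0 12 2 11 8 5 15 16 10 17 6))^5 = ((0 12 2)(5 15 16 10 17 6 11 8))^5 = (0 2 12)(5 6 16 8 17 15 11 10)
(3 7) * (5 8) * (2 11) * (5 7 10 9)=(2 11)(3 10 9 5 8 7)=[0, 1, 11, 10, 4, 8, 6, 3, 7, 5, 9, 2]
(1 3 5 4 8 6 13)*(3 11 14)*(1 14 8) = [0, 11, 2, 5, 1, 4, 13, 7, 6, 9, 10, 8, 12, 14, 3] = (1 11 8 6 13 14 3 5 4)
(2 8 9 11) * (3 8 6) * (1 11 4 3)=(1 11 2 6)(3 8 9 4)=[0, 11, 6, 8, 3, 5, 1, 7, 9, 4, 10, 2]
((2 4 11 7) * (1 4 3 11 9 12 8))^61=(1 4 9 12 8)(2 3 11 7)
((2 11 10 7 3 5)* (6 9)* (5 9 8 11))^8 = (3 9 6 8 11 10 7)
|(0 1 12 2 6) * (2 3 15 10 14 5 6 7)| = 18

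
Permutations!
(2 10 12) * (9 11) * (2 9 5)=(2 10 12 9 11 5)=[0, 1, 10, 3, 4, 2, 6, 7, 8, 11, 12, 5, 9]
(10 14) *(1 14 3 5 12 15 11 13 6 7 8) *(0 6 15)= [6, 14, 2, 5, 4, 12, 7, 8, 1, 9, 3, 13, 0, 15, 10, 11]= (0 6 7 8 1 14 10 3 5 12)(11 13 15)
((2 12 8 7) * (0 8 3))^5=(0 3 12 2 7 8)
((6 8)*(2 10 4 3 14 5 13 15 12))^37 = ((2 10 4 3 14 5 13 15 12)(6 8))^37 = (2 10 4 3 14 5 13 15 12)(6 8)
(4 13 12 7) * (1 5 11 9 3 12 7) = [0, 5, 2, 12, 13, 11, 6, 4, 8, 3, 10, 9, 1, 7] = (1 5 11 9 3 12)(4 13 7)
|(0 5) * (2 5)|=|(0 2 5)|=3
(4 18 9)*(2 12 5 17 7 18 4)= (2 12 5 17 7 18 9)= [0, 1, 12, 3, 4, 17, 6, 18, 8, 2, 10, 11, 5, 13, 14, 15, 16, 7, 9]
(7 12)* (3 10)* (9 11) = (3 10)(7 12)(9 11) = [0, 1, 2, 10, 4, 5, 6, 12, 8, 11, 3, 9, 7]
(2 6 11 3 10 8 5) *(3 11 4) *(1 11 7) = (1 11 7)(2 6 4 3 10 8 5) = [0, 11, 6, 10, 3, 2, 4, 1, 5, 9, 8, 7]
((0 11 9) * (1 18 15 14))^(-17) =(0 11 9)(1 14 15 18)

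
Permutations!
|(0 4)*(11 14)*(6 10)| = |(0 4)(6 10)(11 14)| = 2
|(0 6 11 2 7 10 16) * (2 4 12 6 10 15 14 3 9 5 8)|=|(0 10 16)(2 7 15 14 3 9 5 8)(4 12 6 11)|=24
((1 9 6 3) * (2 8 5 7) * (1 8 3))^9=(9)(2 7 5 8 3)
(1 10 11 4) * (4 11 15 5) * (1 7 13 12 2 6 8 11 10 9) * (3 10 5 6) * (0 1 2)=(0 1 9 2 3 10 15 6 8 11 5 4 7 13 12)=[1, 9, 3, 10, 7, 4, 8, 13, 11, 2, 15, 5, 0, 12, 14, 6]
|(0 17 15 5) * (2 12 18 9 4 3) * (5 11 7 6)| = |(0 17 15 11 7 6 5)(2 12 18 9 4 3)| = 42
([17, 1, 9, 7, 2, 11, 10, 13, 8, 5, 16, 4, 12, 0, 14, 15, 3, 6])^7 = (0 13 7 3 16 10 6 17)(2 5 4 9 11)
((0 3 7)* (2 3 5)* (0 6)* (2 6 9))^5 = ((0 5 6)(2 3 7 9))^5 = (0 6 5)(2 3 7 9)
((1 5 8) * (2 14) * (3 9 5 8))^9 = (1 8)(2 14)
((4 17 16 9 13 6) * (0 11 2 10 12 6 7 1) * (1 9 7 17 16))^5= (0 6 13 2 16 1 12 9 11 4 17 10 7)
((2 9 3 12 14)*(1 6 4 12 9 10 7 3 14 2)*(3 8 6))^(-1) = ((1 3 9 14)(2 10 7 8 6 4 12))^(-1) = (1 14 9 3)(2 12 4 6 8 7 10)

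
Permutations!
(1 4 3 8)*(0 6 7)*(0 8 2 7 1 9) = (0 6 1 4 3 2 7 8 9) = [6, 4, 7, 2, 3, 5, 1, 8, 9, 0]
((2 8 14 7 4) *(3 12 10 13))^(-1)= ((2 8 14 7 4)(3 12 10 13))^(-1)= (2 4 7 14 8)(3 13 10 12)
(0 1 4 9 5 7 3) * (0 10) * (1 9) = (0 9 5 7 3 10)(1 4) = [9, 4, 2, 10, 1, 7, 6, 3, 8, 5, 0]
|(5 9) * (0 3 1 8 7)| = |(0 3 1 8 7)(5 9)| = 10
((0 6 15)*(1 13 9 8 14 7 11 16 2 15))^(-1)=((0 6 1 13 9 8 14 7 11 16 2 15))^(-1)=(0 15 2 16 11 7 14 8 9 13 1 6)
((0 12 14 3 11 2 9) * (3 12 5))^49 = (0 5 3 11 2 9)(12 14)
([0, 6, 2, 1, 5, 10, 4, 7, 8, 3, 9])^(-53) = (1 5 3 4 9 6 10)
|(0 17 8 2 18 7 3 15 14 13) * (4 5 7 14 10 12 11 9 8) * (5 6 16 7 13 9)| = |(0 17 4 6 16 7 3 15 10 12 11 5 13)(2 18 14 9 8)| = 65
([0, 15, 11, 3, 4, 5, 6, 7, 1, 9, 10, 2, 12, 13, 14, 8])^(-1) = [0, 8, 11, 3, 4, 5, 6, 7, 15, 9, 10, 2, 12, 13, 14, 1]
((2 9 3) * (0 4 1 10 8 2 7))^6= (0 9 10)(1 7 2)(3 8 4)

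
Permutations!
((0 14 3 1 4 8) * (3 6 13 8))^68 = (0 13 14 8 6)(1 3 4)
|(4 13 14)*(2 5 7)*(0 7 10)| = 15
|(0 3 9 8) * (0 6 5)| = 6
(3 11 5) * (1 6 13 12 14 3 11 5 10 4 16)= (1 6 13 12 14 3 5 11 10 4 16)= [0, 6, 2, 5, 16, 11, 13, 7, 8, 9, 4, 10, 14, 12, 3, 15, 1]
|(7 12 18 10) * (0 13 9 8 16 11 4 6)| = 8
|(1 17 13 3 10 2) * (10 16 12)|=8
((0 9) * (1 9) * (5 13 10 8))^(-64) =((0 1 9)(5 13 10 8))^(-64) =(13)(0 9 1)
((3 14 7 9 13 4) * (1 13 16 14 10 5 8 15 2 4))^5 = ((1 13)(2 4 3 10 5 8 15)(7 9 16 14))^5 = (1 13)(2 8 10 4 15 5 3)(7 9 16 14)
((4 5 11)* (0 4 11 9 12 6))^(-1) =(0 6 12 9 5 4)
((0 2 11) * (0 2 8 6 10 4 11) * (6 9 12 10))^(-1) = ((0 8 9 12 10 4 11 2))^(-1) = (0 2 11 4 10 12 9 8)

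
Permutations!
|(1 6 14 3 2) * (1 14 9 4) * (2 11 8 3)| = 12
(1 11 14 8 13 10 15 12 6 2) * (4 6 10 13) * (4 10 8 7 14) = (1 11 4 6 2)(7 14)(8 10 15 12) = [0, 11, 1, 3, 6, 5, 2, 14, 10, 9, 15, 4, 8, 13, 7, 12]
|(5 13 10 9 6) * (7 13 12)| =7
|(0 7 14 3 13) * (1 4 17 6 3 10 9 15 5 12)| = |(0 7 14 10 9 15 5 12 1 4 17 6 3 13)| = 14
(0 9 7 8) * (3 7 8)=(0 9 8)(3 7)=[9, 1, 2, 7, 4, 5, 6, 3, 0, 8]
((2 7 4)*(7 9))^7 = (2 4 7 9)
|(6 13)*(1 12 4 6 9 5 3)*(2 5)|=|(1 12 4 6 13 9 2 5 3)|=9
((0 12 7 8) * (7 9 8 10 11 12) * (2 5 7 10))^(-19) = ((0 10 11 12 9 8)(2 5 7))^(-19) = (0 8 9 12 11 10)(2 7 5)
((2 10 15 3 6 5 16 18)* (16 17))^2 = ((2 10 15 3 6 5 17 16 18))^2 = (2 15 6 17 18 10 3 5 16)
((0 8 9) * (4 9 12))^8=((0 8 12 4 9))^8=(0 4 8 9 12)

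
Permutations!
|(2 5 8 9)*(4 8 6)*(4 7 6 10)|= |(2 5 10 4 8 9)(6 7)|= 6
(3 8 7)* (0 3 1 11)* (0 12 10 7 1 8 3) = (1 11 12 10 7 8) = [0, 11, 2, 3, 4, 5, 6, 8, 1, 9, 7, 12, 10]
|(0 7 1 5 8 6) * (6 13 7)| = 10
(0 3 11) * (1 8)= [3, 8, 2, 11, 4, 5, 6, 7, 1, 9, 10, 0]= (0 3 11)(1 8)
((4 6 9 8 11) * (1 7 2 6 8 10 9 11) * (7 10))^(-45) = (11)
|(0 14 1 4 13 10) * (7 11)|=6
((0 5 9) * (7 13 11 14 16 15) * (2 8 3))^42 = ((0 5 9)(2 8 3)(7 13 11 14 16 15))^42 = (16)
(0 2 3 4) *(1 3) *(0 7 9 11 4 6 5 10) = (0 2 1 3 6 5 10)(4 7 9 11) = [2, 3, 1, 6, 7, 10, 5, 9, 8, 11, 0, 4]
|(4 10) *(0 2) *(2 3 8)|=4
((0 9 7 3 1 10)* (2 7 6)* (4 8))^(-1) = (0 10 1 3 7 2 6 9)(4 8)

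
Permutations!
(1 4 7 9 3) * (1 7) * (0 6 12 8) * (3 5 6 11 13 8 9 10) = (0 11 13 8)(1 4)(3 7 10)(5 6 12 9) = [11, 4, 2, 7, 1, 6, 12, 10, 0, 5, 3, 13, 9, 8]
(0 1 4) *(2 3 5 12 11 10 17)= (0 1 4)(2 3 5 12 11 10 17)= [1, 4, 3, 5, 0, 12, 6, 7, 8, 9, 17, 10, 11, 13, 14, 15, 16, 2]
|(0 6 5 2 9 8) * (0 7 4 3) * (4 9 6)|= 3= |(0 4 3)(2 6 5)(7 9 8)|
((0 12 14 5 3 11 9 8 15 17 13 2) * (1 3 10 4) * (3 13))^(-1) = (0 2 13 1 4 10 5 14 12)(3 17 15 8 9 11)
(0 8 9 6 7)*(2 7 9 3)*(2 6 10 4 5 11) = (0 8 3 6 9 10 4 5 11 2 7) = [8, 1, 7, 6, 5, 11, 9, 0, 3, 10, 4, 2]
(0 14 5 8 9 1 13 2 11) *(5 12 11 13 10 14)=(0 5 8 9 1 10 14 12 11)(2 13)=[5, 10, 13, 3, 4, 8, 6, 7, 9, 1, 14, 0, 11, 2, 12]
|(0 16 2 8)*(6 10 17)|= 12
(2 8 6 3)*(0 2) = (0 2 8 6 3) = [2, 1, 8, 0, 4, 5, 3, 7, 6]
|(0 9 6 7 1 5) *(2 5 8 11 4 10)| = |(0 9 6 7 1 8 11 4 10 2 5)| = 11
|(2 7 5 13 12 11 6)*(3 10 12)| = |(2 7 5 13 3 10 12 11 6)| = 9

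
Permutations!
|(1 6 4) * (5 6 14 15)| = |(1 14 15 5 6 4)| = 6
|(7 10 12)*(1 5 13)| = |(1 5 13)(7 10 12)| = 3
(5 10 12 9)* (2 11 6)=(2 11 6)(5 10 12 9)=[0, 1, 11, 3, 4, 10, 2, 7, 8, 5, 12, 6, 9]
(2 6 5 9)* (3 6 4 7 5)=(2 4 7 5 9)(3 6)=[0, 1, 4, 6, 7, 9, 3, 5, 8, 2]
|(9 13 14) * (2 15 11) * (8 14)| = 12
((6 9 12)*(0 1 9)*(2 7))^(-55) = ((0 1 9 12 6)(2 7))^(-55) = (12)(2 7)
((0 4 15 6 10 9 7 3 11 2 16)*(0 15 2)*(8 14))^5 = ((0 4 2 16 15 6 10 9 7 3 11)(8 14))^5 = (0 6 11 15 3 16 7 2 9 4 10)(8 14)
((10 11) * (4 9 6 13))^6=(4 6)(9 13)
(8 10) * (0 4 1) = (0 4 1)(8 10) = [4, 0, 2, 3, 1, 5, 6, 7, 10, 9, 8]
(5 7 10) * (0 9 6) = (0 9 6)(5 7 10) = [9, 1, 2, 3, 4, 7, 0, 10, 8, 6, 5]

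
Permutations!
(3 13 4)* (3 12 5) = (3 13 4 12 5) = [0, 1, 2, 13, 12, 3, 6, 7, 8, 9, 10, 11, 5, 4]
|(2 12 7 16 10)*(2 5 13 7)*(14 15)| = |(2 12)(5 13 7 16 10)(14 15)| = 10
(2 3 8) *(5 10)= (2 3 8)(5 10)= [0, 1, 3, 8, 4, 10, 6, 7, 2, 9, 5]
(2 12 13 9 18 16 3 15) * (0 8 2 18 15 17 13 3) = (0 8 2 12 3 17 13 9 15 18 16) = [8, 1, 12, 17, 4, 5, 6, 7, 2, 15, 10, 11, 3, 9, 14, 18, 0, 13, 16]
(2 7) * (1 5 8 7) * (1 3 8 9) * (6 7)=(1 5 9)(2 3 8 6 7)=[0, 5, 3, 8, 4, 9, 7, 2, 6, 1]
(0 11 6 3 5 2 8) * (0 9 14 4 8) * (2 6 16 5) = (0 11 16 5 6 3 2)(4 8 9 14) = [11, 1, 0, 2, 8, 6, 3, 7, 9, 14, 10, 16, 12, 13, 4, 15, 5]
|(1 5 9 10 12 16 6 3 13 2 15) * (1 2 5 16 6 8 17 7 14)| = 42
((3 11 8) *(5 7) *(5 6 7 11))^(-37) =((3 5 11 8)(6 7))^(-37) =(3 8 11 5)(6 7)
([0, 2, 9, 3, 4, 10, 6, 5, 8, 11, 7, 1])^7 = (1 11 9 2)(5 10 7)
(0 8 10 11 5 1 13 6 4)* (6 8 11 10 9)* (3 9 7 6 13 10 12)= (0 11 5 1 10 12 3 9 13 8 7 6 4)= [11, 10, 2, 9, 0, 1, 4, 6, 7, 13, 12, 5, 3, 8]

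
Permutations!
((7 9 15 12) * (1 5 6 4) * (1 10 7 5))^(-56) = (15)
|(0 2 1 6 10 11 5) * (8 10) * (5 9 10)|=6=|(0 2 1 6 8 5)(9 10 11)|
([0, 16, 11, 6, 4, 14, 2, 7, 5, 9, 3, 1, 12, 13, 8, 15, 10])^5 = (1 2 3 16 11 6 10)(5 8 14)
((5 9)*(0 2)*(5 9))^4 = ((9)(0 2))^4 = (9)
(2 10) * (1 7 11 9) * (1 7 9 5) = (1 9 7 11 5)(2 10) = [0, 9, 10, 3, 4, 1, 6, 11, 8, 7, 2, 5]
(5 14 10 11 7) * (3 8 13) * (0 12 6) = (0 12 6)(3 8 13)(5 14 10 11 7) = [12, 1, 2, 8, 4, 14, 0, 5, 13, 9, 11, 7, 6, 3, 10]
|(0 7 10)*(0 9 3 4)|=6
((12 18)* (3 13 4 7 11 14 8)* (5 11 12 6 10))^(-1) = (3 8 14 11 5 10 6 18 12 7 4 13)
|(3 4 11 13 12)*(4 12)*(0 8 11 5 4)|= 4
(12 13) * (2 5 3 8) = (2 5 3 8)(12 13) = [0, 1, 5, 8, 4, 3, 6, 7, 2, 9, 10, 11, 13, 12]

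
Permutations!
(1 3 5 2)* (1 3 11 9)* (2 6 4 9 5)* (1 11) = (2 3)(4 9 11 5 6) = [0, 1, 3, 2, 9, 6, 4, 7, 8, 11, 10, 5]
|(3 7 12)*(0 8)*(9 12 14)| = |(0 8)(3 7 14 9 12)| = 10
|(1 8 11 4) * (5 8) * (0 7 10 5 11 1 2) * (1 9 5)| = 21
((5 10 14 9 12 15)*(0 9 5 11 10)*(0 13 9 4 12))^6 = ((0 4 12 15 11 10 14 5 13 9))^6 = (0 14 12 13 11)(4 5 15 9 10)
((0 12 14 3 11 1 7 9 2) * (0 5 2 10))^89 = (0 10 9 7 1 11 3 14 12)(2 5)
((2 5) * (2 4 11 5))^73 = (4 11 5)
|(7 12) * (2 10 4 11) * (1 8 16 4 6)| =|(1 8 16 4 11 2 10 6)(7 12)| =8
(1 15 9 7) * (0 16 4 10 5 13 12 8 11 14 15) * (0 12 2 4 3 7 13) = (0 16 3 7 1 12 8 11 14 15 9 13 2 4 10 5) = [16, 12, 4, 7, 10, 0, 6, 1, 11, 13, 5, 14, 8, 2, 15, 9, 3]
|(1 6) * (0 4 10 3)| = |(0 4 10 3)(1 6)| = 4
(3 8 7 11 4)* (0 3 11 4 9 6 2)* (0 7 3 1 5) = [1, 5, 7, 8, 11, 0, 2, 4, 3, 6, 10, 9] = (0 1 5)(2 7 4 11 9 6)(3 8)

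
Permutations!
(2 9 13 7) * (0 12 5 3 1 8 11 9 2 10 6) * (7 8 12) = (0 7 10 6)(1 12 5 3)(8 11 9 13) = [7, 12, 2, 1, 4, 3, 0, 10, 11, 13, 6, 9, 5, 8]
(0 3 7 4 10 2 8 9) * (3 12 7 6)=(0 12 7 4 10 2 8 9)(3 6)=[12, 1, 8, 6, 10, 5, 3, 4, 9, 0, 2, 11, 7]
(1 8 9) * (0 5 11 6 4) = (0 5 11 6 4)(1 8 9) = [5, 8, 2, 3, 0, 11, 4, 7, 9, 1, 10, 6]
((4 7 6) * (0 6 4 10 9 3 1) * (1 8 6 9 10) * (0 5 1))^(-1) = ((10)(0 9 3 8 6)(1 5)(4 7))^(-1) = (10)(0 6 8 3 9)(1 5)(4 7)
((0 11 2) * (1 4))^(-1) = (0 2 11)(1 4)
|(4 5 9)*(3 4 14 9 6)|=|(3 4 5 6)(9 14)|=4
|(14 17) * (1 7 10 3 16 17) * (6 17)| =8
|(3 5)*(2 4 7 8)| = 4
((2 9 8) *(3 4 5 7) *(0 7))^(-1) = ((0 7 3 4 5)(2 9 8))^(-1) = (0 5 4 3 7)(2 8 9)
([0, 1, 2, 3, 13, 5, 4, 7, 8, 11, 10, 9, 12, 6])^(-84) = (13)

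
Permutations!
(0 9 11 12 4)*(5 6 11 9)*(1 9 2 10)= [5, 9, 10, 3, 0, 6, 11, 7, 8, 2, 1, 12, 4]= (0 5 6 11 12 4)(1 9 2 10)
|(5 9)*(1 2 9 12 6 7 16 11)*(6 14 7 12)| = |(1 2 9 5 6 12 14 7 16 11)| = 10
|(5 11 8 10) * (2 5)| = 5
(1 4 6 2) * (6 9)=(1 4 9 6 2)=[0, 4, 1, 3, 9, 5, 2, 7, 8, 6]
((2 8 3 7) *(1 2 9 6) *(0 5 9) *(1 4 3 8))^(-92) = ((0 5 9 6 4 3 7)(1 2))^(-92) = (0 7 3 4 6 9 5)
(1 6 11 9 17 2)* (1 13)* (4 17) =[0, 6, 13, 3, 17, 5, 11, 7, 8, 4, 10, 9, 12, 1, 14, 15, 16, 2] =(1 6 11 9 4 17 2 13)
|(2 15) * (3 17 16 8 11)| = 10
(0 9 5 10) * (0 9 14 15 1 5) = [14, 5, 2, 3, 4, 10, 6, 7, 8, 0, 9, 11, 12, 13, 15, 1] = (0 14 15 1 5 10 9)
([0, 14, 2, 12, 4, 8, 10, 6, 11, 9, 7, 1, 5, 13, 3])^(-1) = [0, 11, 2, 14, 4, 12, 7, 10, 5, 9, 6, 8, 3, 13, 1]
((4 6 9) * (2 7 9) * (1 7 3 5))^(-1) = (1 5 3 2 6 4 9 7)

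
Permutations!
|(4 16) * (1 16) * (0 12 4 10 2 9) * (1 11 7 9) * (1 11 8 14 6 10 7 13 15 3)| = 16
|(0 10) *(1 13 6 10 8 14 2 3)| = |(0 8 14 2 3 1 13 6 10)| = 9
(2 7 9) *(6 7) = (2 6 7 9) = [0, 1, 6, 3, 4, 5, 7, 9, 8, 2]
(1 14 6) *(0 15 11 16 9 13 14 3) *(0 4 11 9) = (0 15 9 13 14 6 1 3 4 11 16) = [15, 3, 2, 4, 11, 5, 1, 7, 8, 13, 10, 16, 12, 14, 6, 9, 0]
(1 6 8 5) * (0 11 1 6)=(0 11 1)(5 6 8)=[11, 0, 2, 3, 4, 6, 8, 7, 5, 9, 10, 1]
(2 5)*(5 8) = [0, 1, 8, 3, 4, 2, 6, 7, 5] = (2 8 5)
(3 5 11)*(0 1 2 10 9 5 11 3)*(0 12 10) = (0 1 2)(3 11 12 10 9 5) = [1, 2, 0, 11, 4, 3, 6, 7, 8, 5, 9, 12, 10]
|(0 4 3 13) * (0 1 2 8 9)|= 8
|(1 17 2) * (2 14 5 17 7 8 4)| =15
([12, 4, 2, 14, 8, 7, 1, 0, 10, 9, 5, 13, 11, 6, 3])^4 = (14)(0 6 10 12 1 5 11 4 7 13 8)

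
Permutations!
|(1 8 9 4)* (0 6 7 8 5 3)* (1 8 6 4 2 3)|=|(0 4 8 9 2 3)(1 5)(6 7)|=6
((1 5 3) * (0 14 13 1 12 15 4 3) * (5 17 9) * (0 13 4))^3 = (0 3)(1 5 17 13 9)(4 15)(12 14)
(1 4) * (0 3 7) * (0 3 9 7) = (0 9 7 3)(1 4) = [9, 4, 2, 0, 1, 5, 6, 3, 8, 7]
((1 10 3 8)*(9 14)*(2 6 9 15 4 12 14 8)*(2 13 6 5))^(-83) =(1 10 3 13 6 9 8)(2 5)(4 12 14 15)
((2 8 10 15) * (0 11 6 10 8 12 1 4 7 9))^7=(0 1 10 9 12 6 7 2 11 4 15)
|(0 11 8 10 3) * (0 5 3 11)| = |(3 5)(8 10 11)| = 6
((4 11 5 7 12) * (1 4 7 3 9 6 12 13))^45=((1 4 11 5 3 9 6 12 7 13))^45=(1 9)(3 13)(4 6)(5 7)(11 12)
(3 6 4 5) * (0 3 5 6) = (0 3)(4 6) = [3, 1, 2, 0, 6, 5, 4]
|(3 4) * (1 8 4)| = |(1 8 4 3)| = 4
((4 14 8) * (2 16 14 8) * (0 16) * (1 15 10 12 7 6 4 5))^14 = ((0 16 14 2)(1 15 10 12 7 6 4 8 5))^14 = (0 14)(1 6 15 4 10 8 12 5 7)(2 16)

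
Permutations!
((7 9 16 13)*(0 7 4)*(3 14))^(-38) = (0 13 9)(4 16 7)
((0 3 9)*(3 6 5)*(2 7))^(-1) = (0 9 3 5 6)(2 7)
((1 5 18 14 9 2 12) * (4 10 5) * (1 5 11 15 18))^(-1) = (1 5 12 2 9 14 18 15 11 10 4)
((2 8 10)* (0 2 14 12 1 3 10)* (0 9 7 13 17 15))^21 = (0 13 8 15 7 2 17 9)(1 3 10 14 12)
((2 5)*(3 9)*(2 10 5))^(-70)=(10)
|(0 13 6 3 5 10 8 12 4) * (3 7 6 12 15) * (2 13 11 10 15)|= |(0 11 10 8 2 13 12 4)(3 5 15)(6 7)|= 24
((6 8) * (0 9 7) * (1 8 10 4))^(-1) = (0 7 9)(1 4 10 6 8)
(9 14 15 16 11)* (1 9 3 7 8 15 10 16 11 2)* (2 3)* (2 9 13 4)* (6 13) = (1 6 13 4 2)(3 7 8 15 11 9 14 10 16) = [0, 6, 1, 7, 2, 5, 13, 8, 15, 14, 16, 9, 12, 4, 10, 11, 3]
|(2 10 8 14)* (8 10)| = |(2 8 14)| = 3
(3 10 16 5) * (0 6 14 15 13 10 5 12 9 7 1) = (0 6 14 15 13 10 16 12 9 7 1)(3 5) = [6, 0, 2, 5, 4, 3, 14, 1, 8, 7, 16, 11, 9, 10, 15, 13, 12]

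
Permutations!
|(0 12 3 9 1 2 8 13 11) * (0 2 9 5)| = |(0 12 3 5)(1 9)(2 8 13 11)| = 4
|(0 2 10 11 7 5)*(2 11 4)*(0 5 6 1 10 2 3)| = 8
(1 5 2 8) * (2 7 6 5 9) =(1 9 2 8)(5 7 6) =[0, 9, 8, 3, 4, 7, 5, 6, 1, 2]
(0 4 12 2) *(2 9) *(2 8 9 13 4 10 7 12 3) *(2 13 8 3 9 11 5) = (0 10 7 12 8 11 5 2)(3 13 4 9) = [10, 1, 0, 13, 9, 2, 6, 12, 11, 3, 7, 5, 8, 4]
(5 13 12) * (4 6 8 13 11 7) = [0, 1, 2, 3, 6, 11, 8, 4, 13, 9, 10, 7, 5, 12] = (4 6 8 13 12 5 11 7)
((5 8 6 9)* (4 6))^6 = (4 6 9 5 8)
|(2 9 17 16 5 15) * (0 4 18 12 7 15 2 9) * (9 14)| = 12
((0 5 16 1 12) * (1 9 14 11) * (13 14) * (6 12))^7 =(0 1 13 5 6 14 16 12 11 9) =((0 5 16 9 13 14 11 1 6 12))^7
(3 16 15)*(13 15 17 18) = [0, 1, 2, 16, 4, 5, 6, 7, 8, 9, 10, 11, 12, 15, 14, 3, 17, 18, 13] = (3 16 17 18 13 15)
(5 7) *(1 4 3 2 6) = (1 4 3 2 6)(5 7) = [0, 4, 6, 2, 3, 7, 1, 5]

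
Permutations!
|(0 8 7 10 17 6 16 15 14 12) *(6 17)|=|(17)(0 8 7 10 6 16 15 14 12)|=9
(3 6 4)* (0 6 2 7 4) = (0 6)(2 7 4 3) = [6, 1, 7, 2, 3, 5, 0, 4]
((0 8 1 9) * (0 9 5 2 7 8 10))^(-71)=((0 10)(1 5 2 7 8))^(-71)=(0 10)(1 8 7 2 5)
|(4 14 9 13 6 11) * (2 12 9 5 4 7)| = |(2 12 9 13 6 11 7)(4 14 5)| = 21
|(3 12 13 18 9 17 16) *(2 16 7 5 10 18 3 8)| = |(2 16 8)(3 12 13)(5 10 18 9 17 7)| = 6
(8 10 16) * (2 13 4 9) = (2 13 4 9)(8 10 16) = [0, 1, 13, 3, 9, 5, 6, 7, 10, 2, 16, 11, 12, 4, 14, 15, 8]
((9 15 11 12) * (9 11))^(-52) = (15)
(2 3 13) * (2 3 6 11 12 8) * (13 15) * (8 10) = (2 6 11 12 10 8)(3 15 13) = [0, 1, 6, 15, 4, 5, 11, 7, 2, 9, 8, 12, 10, 3, 14, 13]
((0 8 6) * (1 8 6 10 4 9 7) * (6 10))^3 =(0 9 8 10 7 6 4 1)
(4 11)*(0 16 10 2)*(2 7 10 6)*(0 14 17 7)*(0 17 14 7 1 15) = (0 16 6 2 7 10 17 1 15)(4 11) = [16, 15, 7, 3, 11, 5, 2, 10, 8, 9, 17, 4, 12, 13, 14, 0, 6, 1]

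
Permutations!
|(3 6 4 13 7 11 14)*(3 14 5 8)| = |(14)(3 6 4 13 7 11 5 8)| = 8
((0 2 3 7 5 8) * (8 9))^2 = ((0 2 3 7 5 9 8))^2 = (0 3 5 8 2 7 9)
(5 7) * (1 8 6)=[0, 8, 2, 3, 4, 7, 1, 5, 6]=(1 8 6)(5 7)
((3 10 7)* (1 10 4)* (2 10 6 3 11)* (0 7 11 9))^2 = (0 9 7)(1 3)(2 11 10)(4 6)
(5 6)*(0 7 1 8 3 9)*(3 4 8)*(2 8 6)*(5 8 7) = (0 5 2 7 1 3 9)(4 6 8) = [5, 3, 7, 9, 6, 2, 8, 1, 4, 0]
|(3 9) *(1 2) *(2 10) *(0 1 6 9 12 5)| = 9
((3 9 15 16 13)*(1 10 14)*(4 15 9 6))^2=((1 10 14)(3 6 4 15 16 13))^2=(1 14 10)(3 4 16)(6 15 13)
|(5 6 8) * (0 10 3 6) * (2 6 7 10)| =15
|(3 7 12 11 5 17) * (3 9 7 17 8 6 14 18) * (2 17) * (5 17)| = 35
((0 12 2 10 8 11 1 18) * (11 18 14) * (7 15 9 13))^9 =(0 10)(2 18)(7 15 9 13)(8 12)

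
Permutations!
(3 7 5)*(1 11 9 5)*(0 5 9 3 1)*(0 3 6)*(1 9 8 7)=(0 5 9 8 7 3 1 11 6)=[5, 11, 2, 1, 4, 9, 0, 3, 7, 8, 10, 6]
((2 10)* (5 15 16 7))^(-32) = (16)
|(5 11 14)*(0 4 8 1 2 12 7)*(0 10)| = 24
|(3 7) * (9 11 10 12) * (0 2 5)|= 12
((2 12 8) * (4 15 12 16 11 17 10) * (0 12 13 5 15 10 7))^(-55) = (0 12 8 2 16 11 17 7)(4 10)(5 13 15)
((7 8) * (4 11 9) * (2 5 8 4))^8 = ((2 5 8 7 4 11 9))^8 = (2 5 8 7 4 11 9)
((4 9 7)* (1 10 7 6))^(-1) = ((1 10 7 4 9 6))^(-1) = (1 6 9 4 7 10)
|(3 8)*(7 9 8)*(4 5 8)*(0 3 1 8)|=6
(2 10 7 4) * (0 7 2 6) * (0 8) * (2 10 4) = [7, 1, 4, 3, 6, 5, 8, 2, 0, 9, 10] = (10)(0 7 2 4 6 8)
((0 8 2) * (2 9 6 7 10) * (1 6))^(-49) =((0 8 9 1 6 7 10 2))^(-49) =(0 2 10 7 6 1 9 8)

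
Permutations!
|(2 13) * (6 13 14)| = |(2 14 6 13)| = 4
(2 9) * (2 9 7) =(9)(2 7) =[0, 1, 7, 3, 4, 5, 6, 2, 8, 9]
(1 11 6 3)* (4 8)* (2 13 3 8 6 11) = (1 2 13 3)(4 6 8) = [0, 2, 13, 1, 6, 5, 8, 7, 4, 9, 10, 11, 12, 3]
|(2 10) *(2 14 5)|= 4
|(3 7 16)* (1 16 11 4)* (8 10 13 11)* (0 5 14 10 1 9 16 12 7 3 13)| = 20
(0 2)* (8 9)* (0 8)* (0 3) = (0 2 8 9 3) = [2, 1, 8, 0, 4, 5, 6, 7, 9, 3]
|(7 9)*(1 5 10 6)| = |(1 5 10 6)(7 9)| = 4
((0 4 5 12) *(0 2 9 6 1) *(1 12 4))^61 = (0 1)(2 9 6 12)(4 5)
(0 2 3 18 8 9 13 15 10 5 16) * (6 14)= (0 2 3 18 8 9 13 15 10 5 16)(6 14)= [2, 1, 3, 18, 4, 16, 14, 7, 9, 13, 5, 11, 12, 15, 6, 10, 0, 17, 8]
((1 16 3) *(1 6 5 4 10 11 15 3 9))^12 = ((1 16 9)(3 6 5 4 10 11 15))^12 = (16)(3 11 4 6 15 10 5)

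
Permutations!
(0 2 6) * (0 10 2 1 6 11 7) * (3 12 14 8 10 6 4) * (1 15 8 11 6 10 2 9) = (0 15 8 2 6 10 9 1 4 3 12 14 11 7) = [15, 4, 6, 12, 3, 5, 10, 0, 2, 1, 9, 7, 14, 13, 11, 8]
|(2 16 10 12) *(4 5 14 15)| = |(2 16 10 12)(4 5 14 15)| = 4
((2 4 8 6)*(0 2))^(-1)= (0 6 8 4 2)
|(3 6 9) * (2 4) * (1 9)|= 4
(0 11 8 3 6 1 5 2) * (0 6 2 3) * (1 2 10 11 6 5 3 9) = [6, 3, 5, 10, 4, 9, 2, 7, 0, 1, 11, 8] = (0 6 2 5 9 1 3 10 11 8)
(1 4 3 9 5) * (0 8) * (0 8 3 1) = [3, 4, 2, 9, 1, 0, 6, 7, 8, 5] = (0 3 9 5)(1 4)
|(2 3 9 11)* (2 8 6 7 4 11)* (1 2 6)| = 9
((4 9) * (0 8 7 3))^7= (0 3 7 8)(4 9)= ((0 8 7 3)(4 9))^7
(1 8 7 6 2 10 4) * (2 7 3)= [0, 8, 10, 2, 1, 5, 7, 6, 3, 9, 4]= (1 8 3 2 10 4)(6 7)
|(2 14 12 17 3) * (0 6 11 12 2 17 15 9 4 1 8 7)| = |(0 6 11 12 15 9 4 1 8 7)(2 14)(3 17)| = 10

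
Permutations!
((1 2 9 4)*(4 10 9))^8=((1 2 4)(9 10))^8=(10)(1 4 2)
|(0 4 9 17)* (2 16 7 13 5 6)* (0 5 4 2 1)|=11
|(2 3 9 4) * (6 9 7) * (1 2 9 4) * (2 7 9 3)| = |(1 7 6 4 3 9)| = 6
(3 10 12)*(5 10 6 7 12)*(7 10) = (3 6 10 5 7 12) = [0, 1, 2, 6, 4, 7, 10, 12, 8, 9, 5, 11, 3]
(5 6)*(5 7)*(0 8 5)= (0 8 5 6 7)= [8, 1, 2, 3, 4, 6, 7, 0, 5]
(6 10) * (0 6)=[6, 1, 2, 3, 4, 5, 10, 7, 8, 9, 0]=(0 6 10)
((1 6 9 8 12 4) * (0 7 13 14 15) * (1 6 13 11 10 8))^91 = ((0 7 11 10 8 12 4 6 9 1 13 14 15))^91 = (15)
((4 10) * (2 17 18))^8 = (2 18 17)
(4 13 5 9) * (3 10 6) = (3 10 6)(4 13 5 9) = [0, 1, 2, 10, 13, 9, 3, 7, 8, 4, 6, 11, 12, 5]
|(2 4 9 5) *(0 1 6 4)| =7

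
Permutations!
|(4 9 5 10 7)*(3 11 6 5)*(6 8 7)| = 6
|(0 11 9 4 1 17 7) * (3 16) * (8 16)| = |(0 11 9 4 1 17 7)(3 8 16)| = 21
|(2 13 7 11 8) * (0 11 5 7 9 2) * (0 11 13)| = |(0 13 9 2)(5 7)(8 11)| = 4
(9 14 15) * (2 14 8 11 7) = [0, 1, 14, 3, 4, 5, 6, 2, 11, 8, 10, 7, 12, 13, 15, 9] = (2 14 15 9 8 11 7)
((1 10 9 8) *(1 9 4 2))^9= ((1 10 4 2)(8 9))^9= (1 10 4 2)(8 9)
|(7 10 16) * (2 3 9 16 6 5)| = |(2 3 9 16 7 10 6 5)| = 8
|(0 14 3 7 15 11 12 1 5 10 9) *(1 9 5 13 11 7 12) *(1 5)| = 10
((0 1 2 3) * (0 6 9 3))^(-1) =(0 2 1)(3 9 6)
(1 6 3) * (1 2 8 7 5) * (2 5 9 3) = [0, 6, 8, 5, 4, 1, 2, 9, 7, 3] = (1 6 2 8 7 9 3 5)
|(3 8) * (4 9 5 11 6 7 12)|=|(3 8)(4 9 5 11 6 7 12)|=14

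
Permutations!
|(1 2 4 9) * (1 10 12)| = 6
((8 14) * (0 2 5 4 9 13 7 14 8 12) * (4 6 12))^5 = ((0 2 5 6 12)(4 9 13 7 14))^5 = (14)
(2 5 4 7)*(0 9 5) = (0 9 5 4 7 2) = [9, 1, 0, 3, 7, 4, 6, 2, 8, 5]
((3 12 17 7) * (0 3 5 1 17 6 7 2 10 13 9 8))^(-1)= (0 8 9 13 10 2 17 1 5 7 6 12 3)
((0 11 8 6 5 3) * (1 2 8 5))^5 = (0 11 5 3)(1 2 8 6)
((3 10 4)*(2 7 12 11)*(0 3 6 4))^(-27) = (2 7 12 11)(4 6)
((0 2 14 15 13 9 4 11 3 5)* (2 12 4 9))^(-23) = (0 12 4 11 3 5)(2 14 15 13)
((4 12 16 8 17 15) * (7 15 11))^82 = (4 16 17 7)(8 11 15 12)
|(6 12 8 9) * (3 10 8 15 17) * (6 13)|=9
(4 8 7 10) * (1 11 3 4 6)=[0, 11, 2, 4, 8, 5, 1, 10, 7, 9, 6, 3]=(1 11 3 4 8 7 10 6)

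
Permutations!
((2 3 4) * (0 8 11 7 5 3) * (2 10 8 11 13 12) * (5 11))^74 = ((0 5 3 4 10 8 13 12 2)(7 11))^74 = (0 3 10 13 2 5 4 8 12)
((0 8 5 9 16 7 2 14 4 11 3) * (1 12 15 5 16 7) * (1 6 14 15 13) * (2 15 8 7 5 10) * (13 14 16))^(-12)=((0 7 15 10 2 8 13 1 12 14 4 11 3)(5 9)(6 16))^(-12)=(16)(0 7 15 10 2 8 13 1 12 14 4 11 3)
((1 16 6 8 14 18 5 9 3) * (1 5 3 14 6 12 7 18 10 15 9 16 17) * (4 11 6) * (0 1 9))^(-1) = (0 15 10 14 9 17 1)(3 18 7 12 16 5)(4 8 6 11) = ((0 1 17 9 14 10 15)(3 5 16 12 7 18)(4 11 6 8))^(-1)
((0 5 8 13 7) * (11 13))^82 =((0 5 8 11 13 7))^82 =(0 13 8)(5 7 11)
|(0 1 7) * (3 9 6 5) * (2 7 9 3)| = 7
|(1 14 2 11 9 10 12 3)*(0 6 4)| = 24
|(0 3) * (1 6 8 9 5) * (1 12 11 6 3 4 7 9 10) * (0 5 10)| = |(0 4 7 9 10 1 3 5 12 11 6 8)| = 12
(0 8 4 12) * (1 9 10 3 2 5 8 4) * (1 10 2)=[4, 9, 5, 1, 12, 8, 6, 7, 10, 2, 3, 11, 0]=(0 4 12)(1 9 2 5 8 10 3)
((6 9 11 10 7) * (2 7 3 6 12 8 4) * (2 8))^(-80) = (2 7 12)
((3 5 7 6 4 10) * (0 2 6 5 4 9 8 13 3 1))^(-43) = ((0 2 6 9 8 13 3 4 10 1)(5 7))^(-43) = (0 4 8 2 10 13 6 1 3 9)(5 7)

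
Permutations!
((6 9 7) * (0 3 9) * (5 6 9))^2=((0 3 5 6)(7 9))^2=(9)(0 5)(3 6)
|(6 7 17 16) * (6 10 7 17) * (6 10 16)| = 2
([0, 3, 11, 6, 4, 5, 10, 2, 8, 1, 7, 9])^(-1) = (1 9 11 2 7 10 6 3)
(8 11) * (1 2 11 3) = (1 2 11 8 3) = [0, 2, 11, 1, 4, 5, 6, 7, 3, 9, 10, 8]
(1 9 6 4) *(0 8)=[8, 9, 2, 3, 1, 5, 4, 7, 0, 6]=(0 8)(1 9 6 4)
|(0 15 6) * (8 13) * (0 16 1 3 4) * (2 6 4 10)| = |(0 15 4)(1 3 10 2 6 16)(8 13)| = 6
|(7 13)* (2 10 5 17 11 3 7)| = |(2 10 5 17 11 3 7 13)| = 8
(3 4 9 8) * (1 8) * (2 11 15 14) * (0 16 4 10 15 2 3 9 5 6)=(0 16 4 5 6)(1 8 9)(2 11)(3 10 15 14)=[16, 8, 11, 10, 5, 6, 0, 7, 9, 1, 15, 2, 12, 13, 3, 14, 4]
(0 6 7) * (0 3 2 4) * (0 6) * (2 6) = [0, 1, 4, 6, 2, 5, 7, 3] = (2 4)(3 6 7)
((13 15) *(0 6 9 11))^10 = (15)(0 9)(6 11)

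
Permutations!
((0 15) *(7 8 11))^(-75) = ((0 15)(7 8 11))^(-75) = (0 15)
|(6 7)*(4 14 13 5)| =|(4 14 13 5)(6 7)| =4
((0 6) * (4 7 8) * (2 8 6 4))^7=((0 4 7 6)(2 8))^7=(0 6 7 4)(2 8)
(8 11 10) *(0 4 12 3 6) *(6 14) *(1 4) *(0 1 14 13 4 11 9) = (0 14 6 1 11 10 8 9)(3 13 4 12) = [14, 11, 2, 13, 12, 5, 1, 7, 9, 0, 8, 10, 3, 4, 6]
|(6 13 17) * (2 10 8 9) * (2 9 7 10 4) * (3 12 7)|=30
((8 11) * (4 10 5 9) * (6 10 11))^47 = (4 5 6 11 9 10 8)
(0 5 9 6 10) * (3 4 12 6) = (0 5 9 3 4 12 6 10) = [5, 1, 2, 4, 12, 9, 10, 7, 8, 3, 0, 11, 6]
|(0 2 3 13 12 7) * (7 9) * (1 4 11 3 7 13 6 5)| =6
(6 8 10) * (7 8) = (6 7 8 10) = [0, 1, 2, 3, 4, 5, 7, 8, 10, 9, 6]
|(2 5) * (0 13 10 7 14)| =10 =|(0 13 10 7 14)(2 5)|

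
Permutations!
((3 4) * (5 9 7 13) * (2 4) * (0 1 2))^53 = (0 4 1 3 2)(5 9 7 13)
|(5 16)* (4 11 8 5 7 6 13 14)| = 9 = |(4 11 8 5 16 7 6 13 14)|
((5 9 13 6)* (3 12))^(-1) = ((3 12)(5 9 13 6))^(-1) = (3 12)(5 6 13 9)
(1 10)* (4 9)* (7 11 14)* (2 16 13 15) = (1 10)(2 16 13 15)(4 9)(7 11 14) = [0, 10, 16, 3, 9, 5, 6, 11, 8, 4, 1, 14, 12, 15, 7, 2, 13]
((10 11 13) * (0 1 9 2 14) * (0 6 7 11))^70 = ((0 1 9 2 14 6 7 11 13 10))^70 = (14)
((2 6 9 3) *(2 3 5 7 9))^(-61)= (2 6)(5 9 7)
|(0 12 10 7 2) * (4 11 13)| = 15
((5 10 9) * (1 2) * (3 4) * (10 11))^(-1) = (1 2)(3 4)(5 9 10 11) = ((1 2)(3 4)(5 11 10 9))^(-1)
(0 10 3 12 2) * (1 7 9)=(0 10 3 12 2)(1 7 9)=[10, 7, 0, 12, 4, 5, 6, 9, 8, 1, 3, 11, 2]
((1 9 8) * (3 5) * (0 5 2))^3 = ((0 5 3 2)(1 9 8))^3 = (9)(0 2 3 5)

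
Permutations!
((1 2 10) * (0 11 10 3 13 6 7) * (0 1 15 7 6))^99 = ((0 11 10 15 7 1 2 3 13))^99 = (15)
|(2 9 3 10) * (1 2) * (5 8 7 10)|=8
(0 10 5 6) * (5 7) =[10, 1, 2, 3, 4, 6, 0, 5, 8, 9, 7] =(0 10 7 5 6)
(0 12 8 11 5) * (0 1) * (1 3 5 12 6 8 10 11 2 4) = (0 6 8 2 4 1)(3 5)(10 11 12) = [6, 0, 4, 5, 1, 3, 8, 7, 2, 9, 11, 12, 10]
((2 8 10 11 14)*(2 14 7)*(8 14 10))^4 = (2 7 11 10 14)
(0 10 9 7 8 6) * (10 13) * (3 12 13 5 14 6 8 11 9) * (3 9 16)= (0 5 14 6)(3 12 13 10 9 7 11 16)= [5, 1, 2, 12, 4, 14, 0, 11, 8, 7, 9, 16, 13, 10, 6, 15, 3]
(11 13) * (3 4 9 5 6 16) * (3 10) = (3 4 9 5 6 16 10)(11 13) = [0, 1, 2, 4, 9, 6, 16, 7, 8, 5, 3, 13, 12, 11, 14, 15, 10]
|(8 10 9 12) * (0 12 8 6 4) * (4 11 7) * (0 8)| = 9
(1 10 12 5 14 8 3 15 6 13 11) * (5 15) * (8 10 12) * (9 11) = (1 12 15 6 13 9 11)(3 5 14 10 8) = [0, 12, 2, 5, 4, 14, 13, 7, 3, 11, 8, 1, 15, 9, 10, 6]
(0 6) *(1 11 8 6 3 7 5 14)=(0 3 7 5 14 1 11 8 6)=[3, 11, 2, 7, 4, 14, 0, 5, 6, 9, 10, 8, 12, 13, 1]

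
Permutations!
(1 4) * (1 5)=(1 4 5)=[0, 4, 2, 3, 5, 1]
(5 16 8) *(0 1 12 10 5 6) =(0 1 12 10 5 16 8 6) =[1, 12, 2, 3, 4, 16, 0, 7, 6, 9, 5, 11, 10, 13, 14, 15, 8]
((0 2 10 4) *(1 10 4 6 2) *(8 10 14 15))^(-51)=((0 1 14 15 8 10 6 2 4))^(-51)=(0 15 6)(1 8 2)(4 14 10)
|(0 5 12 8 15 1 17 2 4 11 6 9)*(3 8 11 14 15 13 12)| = |(0 5 3 8 13 12 11 6 9)(1 17 2 4 14 15)| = 18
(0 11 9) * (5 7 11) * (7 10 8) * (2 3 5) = (0 2 3 5 10 8 7 11 9) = [2, 1, 3, 5, 4, 10, 6, 11, 7, 0, 8, 9]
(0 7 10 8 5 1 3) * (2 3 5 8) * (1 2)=(0 7 10 1 5 2 3)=[7, 5, 3, 0, 4, 2, 6, 10, 8, 9, 1]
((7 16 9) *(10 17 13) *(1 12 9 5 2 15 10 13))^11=(1 12 9 7 16 5 2 15 10 17)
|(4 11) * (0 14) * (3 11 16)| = |(0 14)(3 11 4 16)| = 4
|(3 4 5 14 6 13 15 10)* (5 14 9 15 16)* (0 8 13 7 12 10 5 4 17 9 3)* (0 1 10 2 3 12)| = |(0 8 13 16 4 14 6 7)(1 10)(2 3 17 9 15 5 12)| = 56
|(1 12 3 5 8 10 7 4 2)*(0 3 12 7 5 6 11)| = 12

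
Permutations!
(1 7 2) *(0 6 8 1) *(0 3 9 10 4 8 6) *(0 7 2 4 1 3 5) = (0 7 4 8 3 9 10 1 2 5) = [7, 2, 5, 9, 8, 0, 6, 4, 3, 10, 1]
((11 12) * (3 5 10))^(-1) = (3 10 5)(11 12)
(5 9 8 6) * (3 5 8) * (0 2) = [2, 1, 0, 5, 4, 9, 8, 7, 6, 3] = (0 2)(3 5 9)(6 8)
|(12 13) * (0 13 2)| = 4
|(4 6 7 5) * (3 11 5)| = |(3 11 5 4 6 7)| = 6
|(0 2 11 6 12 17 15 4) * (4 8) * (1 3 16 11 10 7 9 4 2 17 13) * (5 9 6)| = 17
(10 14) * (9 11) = (9 11)(10 14) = [0, 1, 2, 3, 4, 5, 6, 7, 8, 11, 14, 9, 12, 13, 10]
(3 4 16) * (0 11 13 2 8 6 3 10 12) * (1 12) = (0 11 13 2 8 6 3 4 16 10 1 12) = [11, 12, 8, 4, 16, 5, 3, 7, 6, 9, 1, 13, 0, 2, 14, 15, 10]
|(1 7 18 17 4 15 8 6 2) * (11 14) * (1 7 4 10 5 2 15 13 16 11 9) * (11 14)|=6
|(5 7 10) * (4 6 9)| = |(4 6 9)(5 7 10)| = 3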